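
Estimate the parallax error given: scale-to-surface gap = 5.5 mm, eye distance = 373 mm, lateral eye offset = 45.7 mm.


error = h * offset / d
= 5.5 * 45.7 / 373
= 0.6739

0.6739


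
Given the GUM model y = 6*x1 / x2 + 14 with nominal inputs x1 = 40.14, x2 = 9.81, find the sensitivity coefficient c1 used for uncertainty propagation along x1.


y = 6*x1 / x2 + 14
dy/dx1 = 6/x2
Evaluate at x2 = 9.81: c1 = 6 / 9.81
c1 = 0.6116

0.6116


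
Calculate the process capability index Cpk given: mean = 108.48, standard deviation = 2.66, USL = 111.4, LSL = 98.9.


Cpu = (USL - mean) / (3*sigma) = (111.4 - 108.48) / (3*2.66) = 0.3659
Cpl = (mean - LSL) / (3*sigma) = (108.48 - 98.9) / (3*2.66) = 1.2005
Cpk = min(Cpu, Cpl) = 0.3659

0.3659


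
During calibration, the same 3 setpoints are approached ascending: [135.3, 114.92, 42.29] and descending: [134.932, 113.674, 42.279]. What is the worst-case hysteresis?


|135.3 - 134.932| = 0.3680
|114.92 - 113.674| = 1.2460
|42.29 - 42.279| = 0.0110
hysteresis = max(diffs) = 1.2460

1.2460


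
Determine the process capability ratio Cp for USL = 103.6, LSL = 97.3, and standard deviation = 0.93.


Cp = (USL - LSL) / (6 * sigma)
= (103.6 - 97.3) / (6 * 0.93)
= 6.3000 / 5.5800
= 1.1290

1.1290


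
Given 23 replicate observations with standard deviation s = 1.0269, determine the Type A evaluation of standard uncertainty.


u_A = s / sqrt(n)
u_A = 1.0269 / sqrt(23)
u_A = 1.0269 / 4.7958315
u_A = 0.2141

0.2141


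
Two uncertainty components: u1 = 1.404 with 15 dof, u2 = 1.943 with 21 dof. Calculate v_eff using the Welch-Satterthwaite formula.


uc = sqrt(u1^2 + u2^2) = sqrt(1.404^2 + 1.943^2) = 2.3971785
v_eff = uc^4 / (u1^4/v1 + u2^4/v2)
= 2.3971785^4 / (1.404^4/15 + 1.943^4/21)
= 33.021857 / 0.93773688
v_eff = 35.2144

35.2144


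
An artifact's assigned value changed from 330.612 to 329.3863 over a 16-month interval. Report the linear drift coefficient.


rate = (v2 - v1) / months
= (329.3863 - 330.612) / 16
= -1.2257 / 16
= -0.0766

-0.0766


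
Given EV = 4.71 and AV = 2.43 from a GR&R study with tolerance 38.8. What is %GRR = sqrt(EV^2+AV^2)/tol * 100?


GRR = sqrt(EV^2 + AV^2) = sqrt(4.71^2 + 2.43^2) = 5.2999057
%GRR = GRR / tol * 100 = 5.2999057 / 38.8 * 100
%GRR = 13.6596

13.6596


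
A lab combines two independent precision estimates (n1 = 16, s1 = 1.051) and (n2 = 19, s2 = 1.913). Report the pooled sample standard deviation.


s_p = sqrt(((n1-1)*s1^2 + (n2-1)*s2^2) / (n1+n2-2))
numerator = (16-1)*1.051^2 + (19-1)*1.913^2 = 16.569015 + 65.872242 = 82.441257
denominator = 16 + 19 - 2 = 33
s_p^2 = 82.441257 / 33 = 2.4982199
s_p = sqrt(2.4982199) = 1.5806

1.5806


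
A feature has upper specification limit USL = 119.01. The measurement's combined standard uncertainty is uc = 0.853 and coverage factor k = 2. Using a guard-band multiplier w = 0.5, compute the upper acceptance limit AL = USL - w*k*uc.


U = k * uc = 2 * 0.853 = 1.706
guard band g = w * U = 0.5 * 1.706 = 0.853
AL = USL - g = 119.01 - 0.853
AL = 118.1570

118.1570


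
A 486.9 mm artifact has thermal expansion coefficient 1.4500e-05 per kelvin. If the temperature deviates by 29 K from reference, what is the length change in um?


dL = L * alpha * dT
= 486.9 * 1.4500e-05 * 29
= 0.2047414 mm
dL_um = 0.2047414 * 1000 = 204.7414 um

204.7414


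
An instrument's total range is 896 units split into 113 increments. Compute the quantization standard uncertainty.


resolution = range / divisions
resolution = 896 / 113 = 7.9292035
u_res = resolution / (2*sqrt(3))
u_res = 7.9292035 / 3.4641016
u_res = 2.2890

2.2890


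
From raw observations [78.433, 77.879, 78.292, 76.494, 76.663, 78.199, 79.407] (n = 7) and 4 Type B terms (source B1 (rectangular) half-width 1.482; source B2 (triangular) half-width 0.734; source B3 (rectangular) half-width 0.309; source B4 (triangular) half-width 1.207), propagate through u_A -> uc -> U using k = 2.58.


mean = (78.433 + 77.879 + 78.292 + 76.494 + 76.663 + 78.199 + 79.407) / 7 = 77.90957143
s = sqrt(sum((x - mean)^2)/(n-1)) = 1.0251022
u_A = s / sqrt(n) = 1.0251022 / sqrt(7) = 0.38745221
u_B1 = 1.482 / sqrt(3) = 0.8556331
u_B2 = 0.734 / sqrt(6) = 0.29965425
u_B3 = 0.309 / sqrt(3) = 0.17840123
u_B4 = 1.207 / sqrt(6) = 0.49275569
uc = sqrt(0.38745221^2 + 0.8556331^2 + 0.29965425^2 + 0.17840123^2 + 0.49275569^2) = 1.1165371
U = k * uc = 2.58 * 1.1165371
U = 2.8807

2.8807


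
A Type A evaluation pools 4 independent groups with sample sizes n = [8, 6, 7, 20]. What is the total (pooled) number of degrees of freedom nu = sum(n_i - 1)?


nu = sum_i (n_i - 1)
nu = ((8 - 1) + (6 - 1) + (7 - 1) + (20 - 1))
nu = 7 + 5 + 6 + 19
nu = 37

37


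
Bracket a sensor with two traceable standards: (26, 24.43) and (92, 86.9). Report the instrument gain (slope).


slope = (y2 - y1) / (x2 - x1)
= (86.9 - 24.43) / (92 - 26)
= 62.4700 / 66
= 0.9465

0.9465


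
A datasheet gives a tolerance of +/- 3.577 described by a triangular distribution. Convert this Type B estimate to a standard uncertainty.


u_B = half_width / sqrt(6)
u_B = 3.577 / 2.4494897
u_B = 1.4603

1.4603


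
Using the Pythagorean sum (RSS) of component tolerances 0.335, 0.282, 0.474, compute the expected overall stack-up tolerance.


RSS = sqrt(0.335^2 + 0.282^2 + 0.474^2)
= sqrt(0.416425)
= 0.6453

0.6453


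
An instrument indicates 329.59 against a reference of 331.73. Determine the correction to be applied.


Correction = standard - reading
= 331.73 - 329.59
= 2.1400

2.1400


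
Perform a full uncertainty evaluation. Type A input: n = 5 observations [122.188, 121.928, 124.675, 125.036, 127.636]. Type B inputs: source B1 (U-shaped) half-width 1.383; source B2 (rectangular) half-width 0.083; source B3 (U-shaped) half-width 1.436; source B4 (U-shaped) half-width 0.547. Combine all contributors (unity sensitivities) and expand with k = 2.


mean = (122.188 + 121.928 + 124.675 + 125.036 + 127.636) / 5 = 124.2926
s = sqrt(sum((x - mean)^2)/(n-1)) = 2.3397581
u_A = s / sqrt(n) = 2.3397581 / sqrt(5) = 1.0463716
u_B1 = 1.383 / sqrt(2) = 0.97792868
u_B2 = 0.083 / sqrt(3) = 0.047920072
u_B3 = 1.436 / sqrt(2) = 1.0154053
u_B4 = 0.547 / sqrt(2) = 0.38678741
uc = sqrt(1.0463716^2 + 0.97792868^2 + 0.047920072^2 + 1.0154053^2 + 0.38678741^2) = 1.7983845
U = k * uc = 2 * 1.7983845
U = 3.5968

3.5968


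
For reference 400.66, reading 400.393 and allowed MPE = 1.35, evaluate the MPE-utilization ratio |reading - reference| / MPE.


e = indication - reference = 400.393 - 400.66 = -0.2670
|e| = 0.2670
ratio = |e| / MPE = 0.2670 / 1.35
ratio = 0.1978

0.1978


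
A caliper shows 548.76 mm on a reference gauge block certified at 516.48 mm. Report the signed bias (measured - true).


Systematic error = measured - true
= 548.76 - 516.48
= 32.2800

32.2800


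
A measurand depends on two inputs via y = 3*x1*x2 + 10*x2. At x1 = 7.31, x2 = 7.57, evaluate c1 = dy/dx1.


y = 3*x1*x2 + 10*x2
dy/dx1 = 3*x2
Evaluate at x2 = 7.57: c1 = 3 * 7.57
c1 = 22.7100

22.7100


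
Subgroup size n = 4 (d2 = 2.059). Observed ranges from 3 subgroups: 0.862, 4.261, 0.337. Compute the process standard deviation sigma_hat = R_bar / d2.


R_bar = (0.862 + 4.261 + 0.337) / 3
R_bar = 5.46 / 3 = 1.82
sigma_hat = R_bar / d2 = 1.82 / 2.059 = 0.8839

0.8839


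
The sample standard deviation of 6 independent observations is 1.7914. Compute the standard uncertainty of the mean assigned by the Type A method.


u_A = s / sqrt(n)
u_A = 1.7914 / sqrt(6)
u_A = 1.7914 / 2.4494897
u_A = 0.7313

0.7313


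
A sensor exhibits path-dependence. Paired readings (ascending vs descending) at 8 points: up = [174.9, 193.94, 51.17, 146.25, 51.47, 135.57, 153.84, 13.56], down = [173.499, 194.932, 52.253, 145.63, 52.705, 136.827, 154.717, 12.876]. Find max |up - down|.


|174.9 - 173.499| = 1.4010
|193.94 - 194.932| = 0.9920
|51.17 - 52.253| = 1.0830
|146.25 - 145.63| = 0.6200
|51.47 - 52.705| = 1.2350
|135.57 - 136.827| = 1.2570
|153.84 - 154.717| = 0.8770
|13.56 - 12.876| = 0.6840
hysteresis = max(diffs) = 1.4010

1.4010


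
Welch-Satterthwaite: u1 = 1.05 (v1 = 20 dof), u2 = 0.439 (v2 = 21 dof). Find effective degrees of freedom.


uc = sqrt(u1^2 + u2^2) = sqrt(1.05^2 + 0.439^2) = 1.1380778
v_eff = uc^4 / (u1^4/v1 + u2^4/v2)
= 1.1380778^4 / (1.05^4/20 + 0.439^4/21)
= 1.6775976 / 0.06254395
v_eff = 26.8227

26.8227


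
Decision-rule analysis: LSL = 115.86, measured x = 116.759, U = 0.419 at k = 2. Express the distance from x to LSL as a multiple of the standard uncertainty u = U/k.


u = U / k = 0.419 / 2 = 0.2095
margin = |LSL - x| = |115.86 - 116.759| = 0.899
z = margin / u = 0.899 / 0.2095
z = 4.2912

4.2912


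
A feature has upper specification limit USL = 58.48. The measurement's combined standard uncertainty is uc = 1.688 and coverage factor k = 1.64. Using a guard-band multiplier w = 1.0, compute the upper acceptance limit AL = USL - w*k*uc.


U = k * uc = 1.64 * 1.688 = 2.76832
guard band g = w * U = 1.0 * 2.76832 = 2.76832
AL = USL - g = 58.48 - 2.76832
AL = 55.7117

55.7117


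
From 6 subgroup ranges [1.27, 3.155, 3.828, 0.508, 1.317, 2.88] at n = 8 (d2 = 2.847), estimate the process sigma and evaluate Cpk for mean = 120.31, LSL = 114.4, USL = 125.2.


R_bar = (1.27 + 3.155 + 3.828 + 0.508 + 1.317 + 2.88) / 6 = 2.1596667
sigma = R_bar / d2 = 2.1596667 / 2.847 = 0.75857629
Cp = (USL - LSL)/(6*sigma) = (125.2 - 114.4)/(6*0.75857629) = 2.3729
Cpu = (125.2 - 120.31)/(3*0.75857629) = 2.1488
Cpl = (120.31 - 114.4)/(3*0.75857629) = 2.5970
Cpk = min(Cpu, Cpl) = 2.1488

2.1488


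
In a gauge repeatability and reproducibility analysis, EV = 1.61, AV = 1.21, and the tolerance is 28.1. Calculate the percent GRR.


GRR = sqrt(EV^2 + AV^2) = sqrt(1.61^2 + 1.21^2) = 2.014001
%GRR = GRR / tol * 100 = 2.014001 / 28.1 * 100
%GRR = 7.1673

7.1673


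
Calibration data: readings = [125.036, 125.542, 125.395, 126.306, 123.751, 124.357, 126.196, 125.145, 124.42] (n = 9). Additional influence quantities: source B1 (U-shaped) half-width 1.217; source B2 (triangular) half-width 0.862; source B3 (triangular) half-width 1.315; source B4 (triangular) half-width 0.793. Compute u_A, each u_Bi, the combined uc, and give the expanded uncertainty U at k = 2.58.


mean = (125.036 + 125.542 + 125.395 + 126.306 + 123.751 + 124.357 + 126.196 + 125.145 + 124.42) / 9 = 125.1275556
s = sqrt(sum((x - mean)^2)/(n-1)) = 0.84938053
u_A = s / sqrt(n) = 0.84938053 / sqrt(9) = 0.28312684
u_B1 = 1.217 / sqrt(2) = 0.86054895
u_B2 = 0.862 / sqrt(6) = 0.35191003
u_B3 = 1.315 / sqrt(6) = 0.5368465
u_B4 = 0.793 / sqrt(6) = 0.32374089
uc = sqrt(0.28312684^2 + 0.86054895^2 + 0.35191003^2 + 0.5368465^2 + 0.32374089^2) = 1.1565286
U = k * uc = 2.58 * 1.1565286
U = 2.9838

2.9838


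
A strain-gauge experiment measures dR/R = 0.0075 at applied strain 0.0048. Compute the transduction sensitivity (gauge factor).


GF = (dR/R) / epsilon
= 0.0075 / 0.0048
= 1.5625

1.5625


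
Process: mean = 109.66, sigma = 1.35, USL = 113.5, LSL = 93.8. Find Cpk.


Cpu = (USL - mean) / (3*sigma) = (113.5 - 109.66) / (3*1.35) = 0.9481
Cpl = (mean - LSL) / (3*sigma) = (109.66 - 93.8) / (3*1.35) = 3.9160
Cpk = min(Cpu, Cpl) = 0.9481

0.9481


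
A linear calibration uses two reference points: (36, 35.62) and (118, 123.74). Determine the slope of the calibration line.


slope = (y2 - y1) / (x2 - x1)
= (123.74 - 35.62) / (118 - 36)
= 88.1200 / 82
= 1.0746

1.0746


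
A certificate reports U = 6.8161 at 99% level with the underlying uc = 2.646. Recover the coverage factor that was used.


k = U / uc
k = 6.8161 / 2.646
k = 2.576

2.576


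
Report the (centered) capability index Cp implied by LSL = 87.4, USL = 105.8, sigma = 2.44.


Cp = (USL - LSL) / (6 * sigma)
= (105.8 - 87.4) / (6 * 2.44)
= 18.4000 / 14.6400
= 1.2568

1.2568


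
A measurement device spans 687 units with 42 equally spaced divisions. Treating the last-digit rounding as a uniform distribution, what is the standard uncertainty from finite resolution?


resolution = range / divisions
resolution = 687 / 42 = 16.357143
u_res = resolution / (2*sqrt(3))
u_res = 16.357143 / 3.4641016
u_res = 4.7219

4.7219


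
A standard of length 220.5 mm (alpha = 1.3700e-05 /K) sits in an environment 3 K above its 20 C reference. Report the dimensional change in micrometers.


dL = L * alpha * dT
= 220.5 * 1.3700e-05 * 3
= 0.0090625 mm
dL_um = 0.0090625 * 1000 = 9.0625 um

9.0625


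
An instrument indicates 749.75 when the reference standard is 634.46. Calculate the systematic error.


Systematic error = measured - true
= 749.75 - 634.46
= 115.2900

115.2900


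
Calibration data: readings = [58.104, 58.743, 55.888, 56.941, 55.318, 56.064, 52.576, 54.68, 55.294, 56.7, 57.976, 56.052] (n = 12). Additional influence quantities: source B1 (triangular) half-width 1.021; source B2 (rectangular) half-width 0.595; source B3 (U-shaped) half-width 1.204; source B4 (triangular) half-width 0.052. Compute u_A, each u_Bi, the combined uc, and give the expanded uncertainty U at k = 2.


mean = (58.104 + 58.743 + 55.888 + 56.941 + 55.318 + 56.064 + 52.576 + 54.68 + 55.294 + 56.7 + 57.976 + 56.052) / 12 = 56.19466667
s = sqrt(sum((x - mean)^2)/(n-1)) = 1.6848324
u_A = s / sqrt(n) = 1.6848324 / sqrt(12) = 0.48636922
u_B1 = 1.021 / sqrt(6) = 0.4168215
u_B2 = 0.595 / sqrt(3) = 0.34352341
u_B3 = 1.204 / sqrt(2) = 0.85135656
u_B4 = 0.052 / sqrt(6) = 0.021228911
uc = sqrt(0.48636922^2 + 0.4168215^2 + 0.34352341^2 + 0.85135656^2 + 0.021228911^2) = 1.1196259
U = k * uc = 2 * 1.1196259
U = 2.2393

2.2393


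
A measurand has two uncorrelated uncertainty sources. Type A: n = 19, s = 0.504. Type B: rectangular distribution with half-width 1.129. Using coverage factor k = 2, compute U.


u_A = s / sqrt(n) = 0.504 / sqrt(19) = 0.11562553
u_B = half_width / sqrt(3) = 1.129 / sqrt(3) = 0.65182845
uc = sqrt(u_A^2 + u_B^2) = sqrt(0.11562553^2 + 0.65182845^2) = 0.66200422
U = k * uc = 2 * 0.66200422
U = 1.3240

1.3240


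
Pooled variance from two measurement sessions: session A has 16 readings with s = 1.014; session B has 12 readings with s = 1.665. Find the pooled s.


s_p = sqrt(((n1-1)*s1^2 + (n2-1)*s2^2) / (n1+n2-2))
numerator = (16-1)*1.014^2 + (12-1)*1.665^2 = 15.42294 + 30.494475 = 45.917415
denominator = 16 + 12 - 2 = 26
s_p^2 = 45.917415 / 26 = 1.7660544
s_p = sqrt(1.7660544) = 1.3289

1.3289


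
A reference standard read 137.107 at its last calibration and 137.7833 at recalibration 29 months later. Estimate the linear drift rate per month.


rate = (v2 - v1) / months
= (137.7833 - 137.107) / 29
= 0.6763 / 29
= 0.0233

0.0233


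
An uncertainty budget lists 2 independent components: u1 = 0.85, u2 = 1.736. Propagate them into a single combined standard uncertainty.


uc = sqrt(0.85^2 + 1.736^2)
uc = sqrt(3.736196)
uc = 1.9329

1.9329


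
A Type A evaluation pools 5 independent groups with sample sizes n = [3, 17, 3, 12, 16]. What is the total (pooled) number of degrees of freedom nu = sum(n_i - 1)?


nu = sum_i (n_i - 1)
nu = ((3 - 1) + (17 - 1) + (3 - 1) + (12 - 1) + (16 - 1))
nu = 2 + 16 + 2 + 11 + 15
nu = 46

46


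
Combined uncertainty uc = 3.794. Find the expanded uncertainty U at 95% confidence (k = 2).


U = k * uc
U = 2 * 3.794
U = 7.5880

7.5880


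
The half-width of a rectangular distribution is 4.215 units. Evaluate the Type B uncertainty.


u_B = half_width / sqrt(3)
u_B = 4.215 / 1.7320508
u_B = 2.4335

2.4335


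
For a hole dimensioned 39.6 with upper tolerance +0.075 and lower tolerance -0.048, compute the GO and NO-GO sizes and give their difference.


GO = nominal - lower_tol (smallest hole = maximum material condition)
GO = 39.6 - 0.048 = 39.552
NO-GO = nominal + upper_tol (largest hole = least material condition)
NO-GO = 39.6 + 0.075 = 39.675
spread = NO-GO - GO = 39.675 - 39.552 = 0.1230

0.1230


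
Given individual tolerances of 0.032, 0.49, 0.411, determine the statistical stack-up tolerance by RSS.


RSS = sqrt(0.032^2 + 0.49^2 + 0.411^2)
= sqrt(0.410045)
= 0.6403

0.6403


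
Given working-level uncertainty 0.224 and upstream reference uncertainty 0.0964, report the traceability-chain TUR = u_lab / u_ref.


TUR = u_lab / u_ref
= 0.224 / 0.0964
= 2.3237

2.3237


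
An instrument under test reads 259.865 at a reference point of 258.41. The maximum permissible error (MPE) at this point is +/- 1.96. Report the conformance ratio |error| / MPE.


e = indication - reference = 259.865 - 258.41 = 1.4550
|e| = 1.4550
ratio = |e| / MPE = 1.4550 / 1.96
ratio = 0.7423

0.7423


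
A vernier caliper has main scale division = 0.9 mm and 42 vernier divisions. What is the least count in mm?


LC = MSD / n_div
= 0.9 / 42
= 0.0214

0.0214


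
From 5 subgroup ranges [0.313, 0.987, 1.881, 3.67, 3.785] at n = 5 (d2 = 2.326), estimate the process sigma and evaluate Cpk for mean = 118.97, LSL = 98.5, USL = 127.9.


R_bar = (0.313 + 0.987 + 1.881 + 3.67 + 3.785) / 5 = 2.1272
sigma = R_bar / d2 = 2.1272 / 2.326 = 0.91453138
Cp = (USL - LSL)/(6*sigma) = (127.9 - 98.5)/(6*0.91453138) = 5.3579
Cpu = (127.9 - 118.97)/(3*0.91453138) = 3.2549
Cpl = (118.97 - 98.5)/(3*0.91453138) = 7.4610
Cpk = min(Cpu, Cpl) = 3.2549

3.2549


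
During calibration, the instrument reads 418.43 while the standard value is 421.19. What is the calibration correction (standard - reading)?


Correction = standard - reading
= 421.19 - 418.43
= 2.7600

2.7600


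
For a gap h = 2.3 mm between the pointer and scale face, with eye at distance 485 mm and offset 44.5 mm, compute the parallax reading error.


error = h * offset / d
= 2.3 * 44.5 / 485
= 0.2110

0.2110


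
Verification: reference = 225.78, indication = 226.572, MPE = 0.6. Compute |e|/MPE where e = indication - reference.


e = indication - reference = 226.572 - 225.78 = 0.7920
|e| = 0.7920
ratio = |e| / MPE = 0.7920 / 0.6
ratio = 1.3200

1.3200


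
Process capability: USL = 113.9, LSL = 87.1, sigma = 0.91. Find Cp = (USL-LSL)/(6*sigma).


Cp = (USL - LSL) / (6 * sigma)
= (113.9 - 87.1) / (6 * 0.91)
= 26.8000 / 5.4600
= 4.9084

4.9084


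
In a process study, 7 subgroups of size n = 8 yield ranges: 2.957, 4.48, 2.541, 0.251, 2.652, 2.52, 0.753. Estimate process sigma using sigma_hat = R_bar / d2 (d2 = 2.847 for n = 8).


R_bar = (2.957 + 4.48 + 2.541 + 0.251 + 2.652 + 2.52 + 0.753) / 7
R_bar = 16.154 / 7 = 2.3077143
sigma_hat = R_bar / d2 = 2.3077143 / 2.847 = 0.8106

0.8106


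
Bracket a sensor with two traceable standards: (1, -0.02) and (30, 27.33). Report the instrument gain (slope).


slope = (y2 - y1) / (x2 - x1)
= (27.33 - -0.02) / (30 - 1)
= 27.3500 / 29
= 0.9431

0.9431


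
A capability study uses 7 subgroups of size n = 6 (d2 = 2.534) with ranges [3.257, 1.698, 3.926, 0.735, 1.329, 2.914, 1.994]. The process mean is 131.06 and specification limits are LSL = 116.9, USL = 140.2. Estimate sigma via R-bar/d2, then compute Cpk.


R_bar = (3.257 + 1.698 + 3.926 + 0.735 + 1.329 + 2.914 + 1.994) / 7 = 2.2647143
sigma = R_bar / d2 = 2.2647143 / 2.534 = 0.89373098
Cp = (USL - LSL)/(6*sigma) = (140.2 - 116.9)/(6*0.89373098) = 4.3451
Cpu = (140.2 - 131.06)/(3*0.89373098) = 3.4089
Cpl = (131.06 - 116.9)/(3*0.89373098) = 5.2812
Cpk = min(Cpu, Cpl) = 3.4089

3.4089


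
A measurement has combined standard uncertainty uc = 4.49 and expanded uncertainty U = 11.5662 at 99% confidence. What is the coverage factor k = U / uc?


k = U / uc
k = 11.5662 / 4.49
k = 2.576

2.576


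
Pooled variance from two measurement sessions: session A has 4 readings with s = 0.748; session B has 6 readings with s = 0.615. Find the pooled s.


s_p = sqrt(((n1-1)*s1^2 + (n2-1)*s2^2) / (n1+n2-2))
numerator = (4-1)*0.748^2 + (6-1)*0.615^2 = 1.678512 + 1.891125 = 3.569637
denominator = 4 + 6 - 2 = 8
s_p^2 = 3.569637 / 8 = 0.44620463
s_p = sqrt(0.44620463) = 0.6680

0.6680


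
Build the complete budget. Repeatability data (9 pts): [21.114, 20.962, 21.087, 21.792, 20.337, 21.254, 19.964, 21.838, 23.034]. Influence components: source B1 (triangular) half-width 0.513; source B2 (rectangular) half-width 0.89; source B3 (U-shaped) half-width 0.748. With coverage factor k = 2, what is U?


mean = (21.114 + 20.962 + 21.087 + 21.792 + 20.337 + 21.254 + 19.964 + 21.838 + 23.034) / 9 = 21.26466667
s = sqrt(sum((x - mean)^2)/(n-1)) = 0.89691262
u_A = s / sqrt(n) = 0.89691262 / sqrt(9) = 0.29897087
u_B1 = 0.513 / sqrt(6) = 0.20943137
u_B2 = 0.89 / sqrt(3) = 0.51384174
u_B3 = 0.748 / sqrt(2) = 0.52891587
uc = sqrt(0.29897087^2 + 0.20943137^2 + 0.51384174^2 + 0.52891587^2) = 0.82281858
U = k * uc = 2 * 0.82281858
U = 1.6456

1.6456


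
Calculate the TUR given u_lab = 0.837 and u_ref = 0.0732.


TUR = u_lab / u_ref
= 0.837 / 0.0732
= 11.4344

11.4344


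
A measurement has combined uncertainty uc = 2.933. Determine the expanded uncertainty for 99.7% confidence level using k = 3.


U = k * uc
U = 3 * 2.933
U = 8.7990

8.7990


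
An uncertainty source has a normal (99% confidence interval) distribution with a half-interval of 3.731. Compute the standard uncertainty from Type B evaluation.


u_B = half_width / 2.576
u_B = 3.731 / 2.576
u_B = 1.4484

1.4484


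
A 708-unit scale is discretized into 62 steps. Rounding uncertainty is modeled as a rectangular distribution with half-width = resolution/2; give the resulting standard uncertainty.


resolution = range / divisions
resolution = 708 / 62 = 11.419355
u_res = resolution / (2*sqrt(3))
u_res = 11.419355 / 3.4641016
u_res = 3.2965

3.2965


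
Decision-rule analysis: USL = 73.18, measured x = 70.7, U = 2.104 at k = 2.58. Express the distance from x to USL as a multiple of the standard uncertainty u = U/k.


u = U / k = 2.104 / 2.58 = 0.81550388
margin = |USL - x| = |73.18 - 70.7| = 2.48
z = margin / u = 2.48 / 0.81550388
z = 3.0411

3.0411


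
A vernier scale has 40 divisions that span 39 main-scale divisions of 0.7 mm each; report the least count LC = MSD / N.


LC = MSD / n_div
= 0.7 / 40
= 0.0175

0.0175


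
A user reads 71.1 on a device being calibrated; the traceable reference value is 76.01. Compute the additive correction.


Correction = standard - reading
= 76.01 - 71.1
= 4.9100

4.9100


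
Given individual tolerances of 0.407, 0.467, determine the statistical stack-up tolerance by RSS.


RSS = sqrt(0.407^2 + 0.467^2)
= sqrt(0.383738)
= 0.6195

0.6195


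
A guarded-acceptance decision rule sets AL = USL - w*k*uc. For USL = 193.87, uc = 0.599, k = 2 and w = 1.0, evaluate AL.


U = k * uc = 2 * 0.599 = 1.198
guard band g = w * U = 1.0 * 1.198 = 1.198
AL = USL - g = 193.87 - 1.198
AL = 192.6720

192.6720


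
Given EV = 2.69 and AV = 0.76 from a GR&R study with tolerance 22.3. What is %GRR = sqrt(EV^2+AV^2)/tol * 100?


GRR = sqrt(EV^2 + AV^2) = sqrt(2.69^2 + 0.76^2) = 2.7952996
%GRR = GRR / tol * 100 = 2.7952996 / 22.3 * 100
%GRR = 12.5350

12.5350


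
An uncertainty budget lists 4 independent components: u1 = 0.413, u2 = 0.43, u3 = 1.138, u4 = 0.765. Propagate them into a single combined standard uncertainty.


uc = sqrt(0.413^2 + 0.43^2 + 1.138^2 + 0.765^2)
uc = sqrt(2.235738)
uc = 1.4952

1.4952


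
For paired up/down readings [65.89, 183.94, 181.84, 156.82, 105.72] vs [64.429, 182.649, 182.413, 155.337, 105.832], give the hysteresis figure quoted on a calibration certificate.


|65.89 - 64.429| = 1.4610
|183.94 - 182.649| = 1.2910
|181.84 - 182.413| = 0.5730
|156.82 - 155.337| = 1.4830
|105.72 - 105.832| = 0.1120
hysteresis = max(diffs) = 1.4830

1.4830


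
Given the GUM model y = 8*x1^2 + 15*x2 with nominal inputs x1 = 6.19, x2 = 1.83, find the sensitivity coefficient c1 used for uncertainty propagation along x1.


y = 8*x1^2 + 15*x2
dy/dx1 = 2*8*x1
Evaluate at x1 = 6.19: c1 = 16 * 6.19
c1 = 99.0400

99.0400


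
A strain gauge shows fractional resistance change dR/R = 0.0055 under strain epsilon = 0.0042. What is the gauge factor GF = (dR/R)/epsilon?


GF = (dR/R) / epsilon
= 0.0055 / 0.0042
= 1.3095

1.3095


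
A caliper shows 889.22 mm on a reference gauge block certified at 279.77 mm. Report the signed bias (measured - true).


Systematic error = measured - true
= 889.22 - 279.77
= 609.4500

609.4500


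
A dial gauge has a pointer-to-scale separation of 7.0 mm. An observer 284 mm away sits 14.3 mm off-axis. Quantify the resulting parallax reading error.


error = h * offset / d
= 7.0 * 14.3 / 284
= 0.3525

0.3525


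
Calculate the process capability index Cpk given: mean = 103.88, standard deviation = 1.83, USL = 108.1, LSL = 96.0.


Cpu = (USL - mean) / (3*sigma) = (108.1 - 103.88) / (3*1.83) = 0.7687
Cpl = (mean - LSL) / (3*sigma) = (103.88 - 96.0) / (3*1.83) = 1.4353
Cpk = min(Cpu, Cpl) = 0.7687

0.7687


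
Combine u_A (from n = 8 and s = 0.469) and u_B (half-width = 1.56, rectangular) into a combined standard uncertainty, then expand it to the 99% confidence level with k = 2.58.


u_A = s / sqrt(n) = 0.469 / sqrt(8) = 0.16581654
u_B = half_width / sqrt(3) = 1.56 / sqrt(3) = 0.90066642
uc = sqrt(u_A^2 + u_B^2) = sqrt(0.16581654^2 + 0.90066642^2) = 0.91580299
U = k * uc = 2.58 * 0.91580299
U = 2.3628

2.3628


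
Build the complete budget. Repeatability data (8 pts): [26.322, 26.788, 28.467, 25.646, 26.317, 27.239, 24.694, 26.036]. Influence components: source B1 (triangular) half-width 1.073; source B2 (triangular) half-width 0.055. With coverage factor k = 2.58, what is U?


mean = (26.322 + 26.788 + 28.467 + 25.646 + 26.317 + 27.239 + 24.694 + 26.036) / 8 = 26.438625
s = sqrt(sum((x - mean)^2)/(n-1)) = 1.1173591
u_A = s / sqrt(n) = 1.1173591 / sqrt(8) = 0.3950461
u_B1 = 1.073 / sqrt(6) = 0.43805042
u_B2 = 0.055 / sqrt(6) = 0.022453656
uc = sqrt(0.3950461^2 + 0.43805042^2 + 0.022453656^2) = 0.59029972
U = k * uc = 2.58 * 0.59029972
U = 1.5230

1.5230


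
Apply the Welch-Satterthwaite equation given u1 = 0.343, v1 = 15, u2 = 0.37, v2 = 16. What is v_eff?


uc = sqrt(u1^2 + u2^2) = sqrt(0.343^2 + 0.37^2) = 0.50452849
v_eff = uc^4 / (u1^4/v1 + u2^4/v2)
= 0.50452849^4 / (0.343^4/15 + 0.37^4/16)
= 0.064795192 / 0.0020941031
v_eff = 30.9417

30.9417


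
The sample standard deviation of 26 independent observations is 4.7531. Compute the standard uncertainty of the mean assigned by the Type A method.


u_A = s / sqrt(n)
u_A = 4.7531 / sqrt(26)
u_A = 4.7531 / 5.0990195
u_A = 0.9322

0.9322


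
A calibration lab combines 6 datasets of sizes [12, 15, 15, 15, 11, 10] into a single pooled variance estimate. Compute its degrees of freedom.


nu = sum_i (n_i - 1)
nu = ((12 - 1) + (15 - 1) + (15 - 1) + (15 - 1) + (11 - 1) + (10 - 1))
nu = 11 + 14 + 14 + 14 + 10 + 9
nu = 72

72


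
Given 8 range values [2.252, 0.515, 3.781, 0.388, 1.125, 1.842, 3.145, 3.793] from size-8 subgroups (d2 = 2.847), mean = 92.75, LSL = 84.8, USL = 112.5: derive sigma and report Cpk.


R_bar = (2.252 + 0.515 + 3.781 + 0.388 + 1.125 + 1.842 + 3.145 + 3.793) / 8 = 2.105125
sigma = R_bar / d2 = 2.105125 / 2.847 = 0.73941869
Cp = (USL - LSL)/(6*sigma) = (112.5 - 84.8)/(6*0.73941869) = 6.2436
Cpu = (112.5 - 92.75)/(3*0.73941869) = 8.9034
Cpl = (92.75 - 84.8)/(3*0.73941869) = 3.5839
Cpk = min(Cpu, Cpl) = 3.5839

3.5839


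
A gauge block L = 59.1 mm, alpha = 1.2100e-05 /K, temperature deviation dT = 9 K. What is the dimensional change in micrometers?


dL = L * alpha * dT
= 59.1 * 1.2100e-05 * 9
= 0.0064360 mm
dL_um = 0.0064360 * 1000 = 6.4360 um

6.4360


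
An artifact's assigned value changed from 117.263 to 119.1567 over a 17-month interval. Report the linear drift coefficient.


rate = (v2 - v1) / months
= (119.1567 - 117.263) / 17
= 1.8937 / 17
= 0.1114

0.1114


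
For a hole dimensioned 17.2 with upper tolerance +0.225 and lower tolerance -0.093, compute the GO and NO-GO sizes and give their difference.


GO = nominal - lower_tol (smallest hole = maximum material condition)
GO = 17.2 - 0.093 = 17.107
NO-GO = nominal + upper_tol (largest hole = least material condition)
NO-GO = 17.2 + 0.225 = 17.425
spread = NO-GO - GO = 17.425 - 17.107 = 0.3180

0.3180


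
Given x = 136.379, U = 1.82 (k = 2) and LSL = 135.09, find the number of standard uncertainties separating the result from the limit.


u = U / k = 1.82 / 2 = 0.91
margin = |LSL - x| = |135.09 - 136.379| = 1.289
z = margin / u = 1.289 / 0.91
z = 1.4165

1.4165


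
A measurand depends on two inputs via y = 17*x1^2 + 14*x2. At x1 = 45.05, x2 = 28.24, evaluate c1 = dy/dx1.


y = 17*x1^2 + 14*x2
dy/dx1 = 2*17*x1
Evaluate at x1 = 45.05: c1 = 34 * 45.05
c1 = 1531.7000

1531.7000


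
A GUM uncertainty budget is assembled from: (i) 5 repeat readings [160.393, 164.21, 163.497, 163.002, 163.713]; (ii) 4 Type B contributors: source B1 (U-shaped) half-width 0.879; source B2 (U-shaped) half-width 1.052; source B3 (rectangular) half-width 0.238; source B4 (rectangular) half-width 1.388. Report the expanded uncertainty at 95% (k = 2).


mean = (160.393 + 164.21 + 163.497 + 163.002 + 163.713) / 5 = 162.963
s = sqrt(sum((x - mean)^2)/(n-1)) = 1.500757
u_A = s / sqrt(n) = 1.500757 / sqrt(5) = 0.67115893
u_B1 = 0.879 / sqrt(2) = 0.62154686
u_B2 = 1.052 / sqrt(2) = 0.74387633
u_B3 = 0.238 / sqrt(3) = 0.13740936
u_B4 = 1.388 / sqrt(3) = 0.80136217
uc = sqrt(0.67115893^2 + 0.62154686^2 + 0.74387633^2 + 0.13740936^2 + 0.80136217^2) = 1.4321974
U = k * uc = 2 * 1.4321974
U = 2.8644

2.8644


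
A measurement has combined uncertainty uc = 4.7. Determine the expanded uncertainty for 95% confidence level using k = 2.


U = k * uc
U = 2 * 4.7
U = 9.4000

9.4000


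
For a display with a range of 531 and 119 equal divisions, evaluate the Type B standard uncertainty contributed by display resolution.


resolution = range / divisions
resolution = 531 / 119 = 4.4621849
u_res = resolution / (2*sqrt(3))
u_res = 4.4621849 / 3.4641016
u_res = 1.2881

1.2881


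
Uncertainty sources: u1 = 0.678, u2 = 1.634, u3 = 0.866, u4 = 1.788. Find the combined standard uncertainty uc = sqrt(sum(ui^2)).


uc = sqrt(0.678^2 + 1.634^2 + 0.866^2 + 1.788^2)
uc = sqrt(7.07654)
uc = 2.6602

2.6602


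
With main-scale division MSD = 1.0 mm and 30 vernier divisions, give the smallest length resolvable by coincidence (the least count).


LC = MSD / n_div
= 1.0 / 30
= 0.0333

0.0333


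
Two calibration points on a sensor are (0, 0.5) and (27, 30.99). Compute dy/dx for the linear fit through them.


slope = (y2 - y1) / (x2 - x1)
= (30.99 - 0.5) / (27 - 0)
= 30.4900 / 27
= 1.1293

1.1293


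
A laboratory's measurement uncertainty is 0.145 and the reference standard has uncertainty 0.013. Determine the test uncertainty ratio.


TUR = u_lab / u_ref
= 0.145 / 0.013
= 11.1538

11.1538


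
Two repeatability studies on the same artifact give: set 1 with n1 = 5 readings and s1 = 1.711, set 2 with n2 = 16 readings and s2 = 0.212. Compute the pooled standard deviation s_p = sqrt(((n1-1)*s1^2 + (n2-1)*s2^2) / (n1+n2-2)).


s_p = sqrt(((n1-1)*s1^2 + (n2-1)*s2^2) / (n1+n2-2))
numerator = (5-1)*1.711^2 + (16-1)*0.212^2 = 11.710084 + 0.67416 = 12.384244
denominator = 5 + 16 - 2 = 19
s_p^2 = 12.384244 / 19 = 0.65180232
s_p = sqrt(0.65180232) = 0.8073

0.8073


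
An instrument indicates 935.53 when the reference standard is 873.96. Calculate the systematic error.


Systematic error = measured - true
= 935.53 - 873.96
= 61.5700

61.5700


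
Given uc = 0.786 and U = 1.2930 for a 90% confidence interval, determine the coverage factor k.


k = U / uc
k = 1.2930 / 0.786
k = 1.645

1.645


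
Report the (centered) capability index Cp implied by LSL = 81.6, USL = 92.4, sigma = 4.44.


Cp = (USL - LSL) / (6 * sigma)
= (92.4 - 81.6) / (6 * 4.44)
= 10.8000 / 26.6400
= 0.4054

0.4054


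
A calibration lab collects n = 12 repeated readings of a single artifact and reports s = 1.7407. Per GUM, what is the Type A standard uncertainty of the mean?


u_A = s / sqrt(n)
u_A = 1.7407 / sqrt(12)
u_A = 1.7407 / 3.4641016
u_A = 0.5025

0.5025


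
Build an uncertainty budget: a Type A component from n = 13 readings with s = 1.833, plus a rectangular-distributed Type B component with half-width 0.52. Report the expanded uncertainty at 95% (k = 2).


u_A = s / sqrt(n) = 1.833 / sqrt(13) = 0.50838273
u_B = half_width / sqrt(3) = 0.52 / sqrt(3) = 0.30022214
uc = sqrt(u_A^2 + u_B^2) = sqrt(0.50838273^2 + 0.30022214^2) = 0.590412
U = k * uc = 2 * 0.590412
U = 1.1808

1.1808


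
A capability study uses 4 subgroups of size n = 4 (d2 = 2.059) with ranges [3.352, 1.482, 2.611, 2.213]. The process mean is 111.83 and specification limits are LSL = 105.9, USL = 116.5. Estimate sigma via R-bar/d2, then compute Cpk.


R_bar = (3.352 + 1.482 + 2.611 + 2.213) / 4 = 2.4145
sigma = R_bar / d2 = 2.4145 / 2.059 = 1.1726566
Cp = (USL - LSL)/(6*sigma) = (116.5 - 105.9)/(6*1.1726566) = 1.5066
Cpu = (116.5 - 111.83)/(3*1.1726566) = 1.3275
Cpl = (111.83 - 105.9)/(3*1.1726566) = 1.6856
Cpk = min(Cpu, Cpl) = 1.3275

1.3275


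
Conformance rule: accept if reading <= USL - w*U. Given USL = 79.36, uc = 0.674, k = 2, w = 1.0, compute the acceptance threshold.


U = k * uc = 2 * 0.674 = 1.348
guard band g = w * U = 1.0 * 1.348 = 1.348
AL = USL - g = 79.36 - 1.348
AL = 78.0120

78.0120


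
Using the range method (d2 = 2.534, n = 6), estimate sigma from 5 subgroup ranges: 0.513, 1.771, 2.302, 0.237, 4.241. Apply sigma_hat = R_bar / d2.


R_bar = (0.513 + 1.771 + 2.302 + 0.237 + 4.241) / 5
R_bar = 9.064 / 5 = 1.8128
sigma_hat = R_bar / d2 = 1.8128 / 2.534 = 0.7154

0.7154


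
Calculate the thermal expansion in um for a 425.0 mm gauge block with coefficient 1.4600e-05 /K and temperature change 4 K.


dL = L * alpha * dT
= 425.0 * 1.4600e-05 * 4
= 0.0248200 mm
dL_um = 0.0248200 * 1000 = 24.8200 um

24.8200


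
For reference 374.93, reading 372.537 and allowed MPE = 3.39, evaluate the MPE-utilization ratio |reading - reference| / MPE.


e = indication - reference = 372.537 - 374.93 = -2.3930
|e| = 2.3930
ratio = |e| / MPE = 2.3930 / 3.39
ratio = 0.7059

0.7059


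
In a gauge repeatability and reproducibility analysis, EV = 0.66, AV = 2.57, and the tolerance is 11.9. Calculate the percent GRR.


GRR = sqrt(EV^2 + AV^2) = sqrt(0.66^2 + 2.57^2) = 2.6533941
%GRR = GRR / tol * 100 = 2.6533941 / 11.9 * 100
%GRR = 22.2974

22.2974


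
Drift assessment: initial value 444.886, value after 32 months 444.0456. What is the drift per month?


rate = (v2 - v1) / months
= (444.0456 - 444.886) / 32
= -0.8404 / 32
= -0.0263

-0.0263


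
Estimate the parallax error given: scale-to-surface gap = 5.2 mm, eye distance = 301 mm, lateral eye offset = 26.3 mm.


error = h * offset / d
= 5.2 * 26.3 / 301
= 0.4544

0.4544


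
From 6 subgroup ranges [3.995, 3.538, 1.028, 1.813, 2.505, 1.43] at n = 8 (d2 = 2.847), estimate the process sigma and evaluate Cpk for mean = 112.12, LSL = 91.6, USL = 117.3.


R_bar = (3.995 + 3.538 + 1.028 + 1.813 + 2.505 + 1.43) / 6 = 2.3848333
sigma = R_bar / d2 = 2.3848333 / 2.847 = 0.83766537
Cp = (USL - LSL)/(6*sigma) = (117.3 - 91.6)/(6*0.83766537) = 5.1134
Cpu = (117.3 - 112.12)/(3*0.83766537) = 2.0613
Cpl = (112.12 - 91.6)/(3*0.83766537) = 8.1656
Cpk = min(Cpu, Cpl) = 2.0613

2.0613


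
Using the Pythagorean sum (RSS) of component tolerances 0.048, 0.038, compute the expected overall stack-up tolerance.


RSS = sqrt(0.048^2 + 0.038^2)
= sqrt(0.003748)
= 0.0612

0.0612


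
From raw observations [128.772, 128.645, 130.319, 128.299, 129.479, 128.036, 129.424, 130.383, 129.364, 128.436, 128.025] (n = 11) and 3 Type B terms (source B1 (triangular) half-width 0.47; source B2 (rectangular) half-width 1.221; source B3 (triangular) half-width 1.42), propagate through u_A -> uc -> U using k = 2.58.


mean = (128.772 + 128.645 + 130.319 + 128.299 + 129.479 + 128.036 + 129.424 + 130.383 + 129.364 + 128.436 + 128.025) / 11 = 129.0165455
s = sqrt(sum((x - mean)^2)/(n-1)) = 0.84015348
u_A = s / sqrt(n) = 0.84015348 / sqrt(11) = 0.25331581
u_B1 = 0.47 / sqrt(6) = 0.1918767
u_B2 = 1.221 / sqrt(3) = 0.70494468
u_B3 = 1.42 / sqrt(6) = 0.57971257
uc = sqrt(0.25331581^2 + 0.1918767^2 + 0.70494468^2 + 0.57971257^2) = 0.96643636
U = k * uc = 2.58 * 0.96643636
U = 2.4934

2.4934


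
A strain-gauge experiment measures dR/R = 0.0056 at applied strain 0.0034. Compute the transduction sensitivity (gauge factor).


GF = (dR/R) / epsilon
= 0.0056 / 0.0034
= 1.6471

1.6471


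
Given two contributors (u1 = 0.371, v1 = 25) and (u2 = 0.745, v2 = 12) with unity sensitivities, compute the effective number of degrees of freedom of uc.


uc = sqrt(u1^2 + u2^2) = sqrt(0.371^2 + 0.745^2) = 0.83226558
v_eff = uc^4 / (u1^4/v1 + u2^4/v2)
= 0.83226558^4 / (0.371^4/25 + 0.745^4/12)
= 0.47978618 / 0.026428864
v_eff = 18.1539

18.1539


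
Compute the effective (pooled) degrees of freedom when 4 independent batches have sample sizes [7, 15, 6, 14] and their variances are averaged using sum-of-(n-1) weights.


nu = sum_i (n_i - 1)
nu = ((7 - 1) + (15 - 1) + (6 - 1) + (14 - 1))
nu = 6 + 14 + 5 + 13
nu = 38

38


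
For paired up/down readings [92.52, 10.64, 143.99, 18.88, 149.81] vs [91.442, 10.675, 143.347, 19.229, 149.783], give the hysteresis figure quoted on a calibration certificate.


|92.52 - 91.442| = 1.0780
|10.64 - 10.675| = 0.0350
|143.99 - 143.347| = 0.6430
|18.88 - 19.229| = 0.3490
|149.81 - 149.783| = 0.0270
hysteresis = max(diffs) = 1.0780

1.0780


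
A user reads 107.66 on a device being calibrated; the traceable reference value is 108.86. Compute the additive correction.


Correction = standard - reading
= 108.86 - 107.66
= 1.2000

1.2000


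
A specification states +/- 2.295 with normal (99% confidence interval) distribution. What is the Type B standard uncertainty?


u_B = half_width / 2.576
u_B = 2.295 / 2.576
u_B = 0.8909

0.8909


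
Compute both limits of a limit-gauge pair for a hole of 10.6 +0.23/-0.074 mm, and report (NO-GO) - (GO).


GO = nominal - lower_tol (smallest hole = maximum material condition)
GO = 10.6 - 0.074 = 10.526
NO-GO = nominal + upper_tol (largest hole = least material condition)
NO-GO = 10.6 + 0.23 = 10.83
spread = NO-GO - GO = 10.83 - 10.526 = 0.3040

0.3040


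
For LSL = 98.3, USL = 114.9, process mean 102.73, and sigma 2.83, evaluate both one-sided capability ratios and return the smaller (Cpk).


Cpu = (USL - mean) / (3*sigma) = (114.9 - 102.73) / (3*2.83) = 1.4335
Cpl = (mean - LSL) / (3*sigma) = (102.73 - 98.3) / (3*2.83) = 0.5218
Cpk = min(Cpu, Cpl) = 0.5218

0.5218


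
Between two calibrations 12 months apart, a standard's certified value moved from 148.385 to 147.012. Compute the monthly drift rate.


rate = (v2 - v1) / months
= (147.012 - 148.385) / 12
= -1.3730 / 12
= -0.1144

-0.1144


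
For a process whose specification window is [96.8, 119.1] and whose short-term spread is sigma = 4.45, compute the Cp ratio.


Cp = (USL - LSL) / (6 * sigma)
= (119.1 - 96.8) / (6 * 4.45)
= 22.3000 / 26.7000
= 0.8352

0.8352


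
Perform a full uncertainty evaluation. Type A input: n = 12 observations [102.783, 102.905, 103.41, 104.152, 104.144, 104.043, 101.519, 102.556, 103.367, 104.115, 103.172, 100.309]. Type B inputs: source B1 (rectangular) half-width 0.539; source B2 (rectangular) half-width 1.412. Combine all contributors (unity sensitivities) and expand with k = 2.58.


mean = (102.783 + 102.905 + 103.41 + 104.152 + 104.144 + 104.043 + 101.519 + 102.556 + 103.367 + 104.115 + 103.172 + 100.309) / 12 = 103.0395833
s = sqrt(sum((x - mean)^2)/(n-1)) = 1.1665246
u_A = s / sqrt(n) = 1.1665246 / sqrt(12) = 0.33674665
u_B1 = 0.539 / sqrt(3) = 0.3111918
u_B2 = 1.412 / sqrt(3) = 0.81521858
uc = sqrt(0.33674665^2 + 0.3111918^2 + 0.81521858^2) = 0.93531811
U = k * uc = 2.58 * 0.93531811
U = 2.4131

2.4131


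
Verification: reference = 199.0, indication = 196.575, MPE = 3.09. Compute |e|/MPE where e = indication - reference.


e = indication - reference = 196.575 - 199.0 = -2.4250
|e| = 2.4250
ratio = |e| / MPE = 2.4250 / 3.09
ratio = 0.7848

0.7848
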